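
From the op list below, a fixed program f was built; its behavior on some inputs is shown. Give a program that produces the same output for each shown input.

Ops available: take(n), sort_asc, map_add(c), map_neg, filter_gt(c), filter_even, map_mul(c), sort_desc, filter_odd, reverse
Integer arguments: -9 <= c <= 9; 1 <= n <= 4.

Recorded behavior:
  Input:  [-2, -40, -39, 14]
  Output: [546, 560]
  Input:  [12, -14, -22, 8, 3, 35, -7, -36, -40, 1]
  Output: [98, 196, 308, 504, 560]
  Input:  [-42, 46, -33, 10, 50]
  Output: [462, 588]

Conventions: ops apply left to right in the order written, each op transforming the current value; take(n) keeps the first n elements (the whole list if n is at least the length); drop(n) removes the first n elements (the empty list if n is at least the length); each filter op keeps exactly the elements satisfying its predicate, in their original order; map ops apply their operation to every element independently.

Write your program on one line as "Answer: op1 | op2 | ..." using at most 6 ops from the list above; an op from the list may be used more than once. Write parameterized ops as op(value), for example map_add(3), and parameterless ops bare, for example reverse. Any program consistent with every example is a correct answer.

map_mul(-2) | sort_desc | filter_gt(-6) | filter_gt(4) | reverse | map_mul(7)

Check, running the answer program on each example:
  [-2, -40, -39, 14] -> [4, 80, 78, -28] -> [80, 78, 4, -28] -> [80, 78, 4] -> [80, 78] -> [78, 80] -> [546, 560]
  [12, -14, -22, 8, 3, 35, -7, -36, -40, 1] -> [-24, 28, 44, -16, -6, -70, 14, 72, 80, -2] -> [80, 72, 44, 28, 14, -2, -6, -16, -24, -70] -> [80, 72, 44, 28, 14, -2] -> [80, 72, 44, 28, 14] -> [14, 28, 44, 72, 80] -> [98, 196, 308, 504, 560]
  [-42, 46, -33, 10, 50] -> [84, -92, 66, -20, -100] -> [84, 66, -20, -92, -100] -> [84, 66] -> [84, 66] -> [66, 84] -> [462, 588]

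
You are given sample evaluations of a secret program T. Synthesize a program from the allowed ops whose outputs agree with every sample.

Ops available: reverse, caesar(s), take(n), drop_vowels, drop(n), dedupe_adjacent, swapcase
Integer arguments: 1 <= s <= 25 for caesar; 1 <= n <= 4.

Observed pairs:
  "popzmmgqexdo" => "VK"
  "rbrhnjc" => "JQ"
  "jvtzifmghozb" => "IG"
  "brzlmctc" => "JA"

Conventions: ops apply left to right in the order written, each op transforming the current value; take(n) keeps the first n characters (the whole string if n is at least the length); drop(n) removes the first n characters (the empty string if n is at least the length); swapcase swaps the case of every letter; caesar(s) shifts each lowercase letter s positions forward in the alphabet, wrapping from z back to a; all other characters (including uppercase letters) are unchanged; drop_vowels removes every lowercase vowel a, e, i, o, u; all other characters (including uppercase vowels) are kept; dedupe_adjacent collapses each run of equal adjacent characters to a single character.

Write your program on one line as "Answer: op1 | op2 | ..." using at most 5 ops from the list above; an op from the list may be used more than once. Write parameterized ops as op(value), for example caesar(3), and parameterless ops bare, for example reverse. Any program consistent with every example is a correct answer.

reverse | caesar(7) | swapcase | take(2)

Check, running the answer program on each example:
  "popzmmgqexdo" -> "odxeqgmmzpop" -> "vkelxnttgwvw" -> "VKELXNTTGWVW" -> "VK"
  "rbrhnjc" -> "cjnhrbr" -> "jquoyiy" -> "JQUOYIY" -> "JQ"
  "jvtzifmghozb" -> "bzohgmfiztvj" -> "igvontmpgacq" -> "IGVONTMPGACQ" -> "IG"
  "brzlmctc" -> "ctcmlzrb" -> "jajtsgyi" -> "JAJTSGYI" -> "JA"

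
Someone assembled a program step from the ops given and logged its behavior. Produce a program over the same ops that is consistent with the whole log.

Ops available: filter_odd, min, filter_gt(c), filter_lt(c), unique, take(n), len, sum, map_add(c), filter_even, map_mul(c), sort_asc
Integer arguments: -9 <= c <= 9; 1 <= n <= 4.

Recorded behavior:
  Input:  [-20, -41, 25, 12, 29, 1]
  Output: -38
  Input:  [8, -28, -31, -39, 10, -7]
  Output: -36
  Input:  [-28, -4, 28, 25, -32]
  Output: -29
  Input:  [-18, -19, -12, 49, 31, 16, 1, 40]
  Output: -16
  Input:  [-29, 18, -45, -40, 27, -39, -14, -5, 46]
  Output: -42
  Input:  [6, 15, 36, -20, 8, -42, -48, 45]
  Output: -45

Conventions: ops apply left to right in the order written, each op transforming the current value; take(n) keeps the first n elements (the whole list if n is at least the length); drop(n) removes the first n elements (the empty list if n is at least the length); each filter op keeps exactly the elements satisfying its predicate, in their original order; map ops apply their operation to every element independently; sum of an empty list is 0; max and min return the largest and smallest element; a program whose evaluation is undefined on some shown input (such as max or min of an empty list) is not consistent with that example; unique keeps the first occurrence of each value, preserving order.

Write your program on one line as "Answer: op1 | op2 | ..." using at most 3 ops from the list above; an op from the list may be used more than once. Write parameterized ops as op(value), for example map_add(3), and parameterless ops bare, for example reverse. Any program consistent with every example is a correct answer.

map_add(3) | min

Check, running the answer program on each example:
  [-20, -41, 25, 12, 29, 1] -> [-17, -38, 28, 15, 32, 4] -> -38
  [8, -28, -31, -39, 10, -7] -> [11, -25, -28, -36, 13, -4] -> -36
  [-28, -4, 28, 25, -32] -> [-25, -1, 31, 28, -29] -> -29
  [-18, -19, -12, 49, 31, 16, 1, 40] -> [-15, -16, -9, 52, 34, 19, 4, 43] -> -16
  [-29, 18, -45, -40, 27, -39, -14, -5, 46] -> [-26, 21, -42, -37, 30, -36, -11, -2, 49] -> -42
  [6, 15, 36, -20, 8, -42, -48, 45] -> [9, 18, 39, -17, 11, -39, -45, 48] -> -45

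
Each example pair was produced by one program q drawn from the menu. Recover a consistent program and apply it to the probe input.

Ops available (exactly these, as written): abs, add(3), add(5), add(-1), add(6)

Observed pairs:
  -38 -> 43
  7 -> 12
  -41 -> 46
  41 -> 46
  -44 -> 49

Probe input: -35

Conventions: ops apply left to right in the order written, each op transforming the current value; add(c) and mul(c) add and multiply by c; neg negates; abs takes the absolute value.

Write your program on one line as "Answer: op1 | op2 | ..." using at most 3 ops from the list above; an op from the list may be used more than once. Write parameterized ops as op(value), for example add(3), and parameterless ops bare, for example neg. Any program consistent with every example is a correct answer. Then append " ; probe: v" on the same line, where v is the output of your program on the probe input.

abs | add(-1) | add(6) ; probe: 40

Check, running the answer program on each example:
  -38 -> 38 -> 37 -> 43
  7 -> 7 -> 6 -> 12
  -41 -> 41 -> 40 -> 46
  41 -> 41 -> 40 -> 46
  -44 -> 44 -> 43 -> 49
  probe: -35 -> 35 -> 34 -> 40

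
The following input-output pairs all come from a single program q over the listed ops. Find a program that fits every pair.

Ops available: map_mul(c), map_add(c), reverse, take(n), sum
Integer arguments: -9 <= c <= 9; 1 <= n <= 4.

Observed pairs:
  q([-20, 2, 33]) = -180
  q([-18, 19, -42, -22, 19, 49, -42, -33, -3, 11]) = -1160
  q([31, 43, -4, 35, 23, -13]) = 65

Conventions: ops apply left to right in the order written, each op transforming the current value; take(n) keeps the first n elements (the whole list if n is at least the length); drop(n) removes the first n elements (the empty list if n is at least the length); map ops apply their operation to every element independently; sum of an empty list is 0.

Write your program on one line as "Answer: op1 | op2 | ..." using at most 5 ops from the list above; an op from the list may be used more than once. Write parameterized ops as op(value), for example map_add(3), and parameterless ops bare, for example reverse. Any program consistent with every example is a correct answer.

map_add(-9) | map_add(-7) | map_mul(5) | map_add(-5) | sum

Check, running the answer program on each example:
  [-20, 2, 33] -> [-29, -7, 24] -> [-36, -14, 17] -> [-180, -70, 85] -> [-185, -75, 80] -> -180
  [-18, 19, -42, -22, 19, 49, -42, -33, -3, 11] -> [-27, 10, -51, -31, 10, 40, -51, -42, -12, 2] -> [-34, 3, -58, -38, 3, 33, -58, -49, -19, -5] -> [-170, 15, -290, -190, 15, 165, -290, -245, -95, -25] -> [-175, 10, -295, -195, 10, 160, -295, -250, -100, -30] -> -1160
  [31, 43, -4, 35, 23, -13] -> [22, 34, -13, 26, 14, -22] -> [15, 27, -20, 19, 7, -29] -> [75, 135, -100, 95, 35, -145] -> [70, 130, -105, 90, 30, -150] -> 65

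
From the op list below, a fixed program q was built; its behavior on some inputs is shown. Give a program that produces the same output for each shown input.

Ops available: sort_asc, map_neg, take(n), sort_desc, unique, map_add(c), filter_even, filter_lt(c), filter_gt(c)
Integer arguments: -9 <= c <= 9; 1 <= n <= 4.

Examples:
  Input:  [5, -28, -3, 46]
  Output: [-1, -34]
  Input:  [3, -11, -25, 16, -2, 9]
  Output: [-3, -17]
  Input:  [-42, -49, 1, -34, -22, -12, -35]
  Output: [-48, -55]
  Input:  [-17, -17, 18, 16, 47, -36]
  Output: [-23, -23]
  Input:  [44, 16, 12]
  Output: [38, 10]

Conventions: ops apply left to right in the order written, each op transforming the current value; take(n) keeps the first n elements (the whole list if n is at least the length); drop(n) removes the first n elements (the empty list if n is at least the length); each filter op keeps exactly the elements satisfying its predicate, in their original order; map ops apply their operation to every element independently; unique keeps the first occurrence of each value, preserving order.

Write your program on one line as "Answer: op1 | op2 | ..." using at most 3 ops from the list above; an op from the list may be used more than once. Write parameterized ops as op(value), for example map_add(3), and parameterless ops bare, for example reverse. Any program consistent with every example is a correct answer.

map_add(-9) | take(2) | map_add(3)

Check, running the answer program on each example:
  [5, -28, -3, 46] -> [-4, -37, -12, 37] -> [-4, -37] -> [-1, -34]
  [3, -11, -25, 16, -2, 9] -> [-6, -20, -34, 7, -11, 0] -> [-6, -20] -> [-3, -17]
  [-42, -49, 1, -34, -22, -12, -35] -> [-51, -58, -8, -43, -31, -21, -44] -> [-51, -58] -> [-48, -55]
  [-17, -17, 18, 16, 47, -36] -> [-26, -26, 9, 7, 38, -45] -> [-26, -26] -> [-23, -23]
  [44, 16, 12] -> [35, 7, 3] -> [35, 7] -> [38, 10]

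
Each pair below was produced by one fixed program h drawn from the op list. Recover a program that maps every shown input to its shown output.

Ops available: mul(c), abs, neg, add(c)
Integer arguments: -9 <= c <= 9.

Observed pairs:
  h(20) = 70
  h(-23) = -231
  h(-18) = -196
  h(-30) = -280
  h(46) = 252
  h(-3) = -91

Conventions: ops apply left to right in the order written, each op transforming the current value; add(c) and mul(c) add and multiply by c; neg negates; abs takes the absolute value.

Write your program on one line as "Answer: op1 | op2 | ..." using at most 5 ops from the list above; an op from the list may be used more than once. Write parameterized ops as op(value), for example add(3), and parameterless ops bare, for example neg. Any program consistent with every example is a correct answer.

add(-1) | neg | add(9) | mul(-7)

Check, running the answer program on each example:
  20 -> 19 -> -19 -> -10 -> 70
  -23 -> -24 -> 24 -> 33 -> -231
  -18 -> -19 -> 19 -> 28 -> -196
  -30 -> -31 -> 31 -> 40 -> -280
  46 -> 45 -> -45 -> -36 -> 252
  -3 -> -4 -> 4 -> 13 -> -91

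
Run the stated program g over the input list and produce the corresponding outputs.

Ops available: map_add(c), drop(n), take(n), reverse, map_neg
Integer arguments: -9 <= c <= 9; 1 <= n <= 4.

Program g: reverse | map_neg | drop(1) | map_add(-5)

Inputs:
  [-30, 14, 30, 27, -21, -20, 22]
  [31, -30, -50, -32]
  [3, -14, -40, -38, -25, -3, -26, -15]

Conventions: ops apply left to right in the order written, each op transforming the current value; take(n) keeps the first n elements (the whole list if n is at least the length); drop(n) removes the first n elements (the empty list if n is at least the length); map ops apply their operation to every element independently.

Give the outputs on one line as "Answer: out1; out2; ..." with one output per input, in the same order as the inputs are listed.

[15, 16, -32, -35, -19, 25]; [45, 25, -36]; [21, -2, 20, 33, 35, 9, -8]

Execution, op by op:
  [-30, 14, 30, 27, -21, -20, 22] -> [22, -20, -21, 27, 30, 14, -30] -> [-22, 20, 21, -27, -30, -14, 30] -> [20, 21, -27, -30, -14, 30] -> [15, 16, -32, -35, -19, 25]
  [31, -30, -50, -32] -> [-32, -50, -30, 31] -> [32, 50, 30, -31] -> [50, 30, -31] -> [45, 25, -36]
  [3, -14, -40, -38, -25, -3, -26, -15] -> [-15, -26, -3, -25, -38, -40, -14, 3] -> [15, 26, 3, 25, 38, 40, 14, -3] -> [26, 3, 25, 38, 40, 14, -3] -> [21, -2, 20, 33, 35, 9, -8]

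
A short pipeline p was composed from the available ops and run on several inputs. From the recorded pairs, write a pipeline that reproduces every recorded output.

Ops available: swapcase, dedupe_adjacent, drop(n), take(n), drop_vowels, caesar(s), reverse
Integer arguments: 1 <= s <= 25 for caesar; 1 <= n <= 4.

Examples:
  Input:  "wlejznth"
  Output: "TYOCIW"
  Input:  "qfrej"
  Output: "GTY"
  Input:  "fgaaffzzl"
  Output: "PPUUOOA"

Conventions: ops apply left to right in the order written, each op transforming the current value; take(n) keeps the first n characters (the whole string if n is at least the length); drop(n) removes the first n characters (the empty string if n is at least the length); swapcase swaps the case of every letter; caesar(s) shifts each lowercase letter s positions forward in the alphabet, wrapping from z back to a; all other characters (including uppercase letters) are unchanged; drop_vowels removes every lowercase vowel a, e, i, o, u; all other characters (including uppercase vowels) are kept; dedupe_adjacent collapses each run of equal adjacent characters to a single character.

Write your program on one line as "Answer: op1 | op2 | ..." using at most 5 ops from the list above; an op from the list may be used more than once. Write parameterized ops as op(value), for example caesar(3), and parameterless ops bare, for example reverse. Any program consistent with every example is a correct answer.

caesar(1) | caesar(14) | swapcase | drop(2)

Check, running the answer program on each example:
  "wlejznth" -> "xmfkaoui" -> "latyociw" -> "LATYOCIW" -> "TYOCIW"
  "qfrej" -> "rgsfk" -> "fugty" -> "FUGTY" -> "GTY"
  "fgaaffzzl" -> "ghbbggaam" -> "uvppuuooa" -> "UVPPUUOOA" -> "PPUUOOA"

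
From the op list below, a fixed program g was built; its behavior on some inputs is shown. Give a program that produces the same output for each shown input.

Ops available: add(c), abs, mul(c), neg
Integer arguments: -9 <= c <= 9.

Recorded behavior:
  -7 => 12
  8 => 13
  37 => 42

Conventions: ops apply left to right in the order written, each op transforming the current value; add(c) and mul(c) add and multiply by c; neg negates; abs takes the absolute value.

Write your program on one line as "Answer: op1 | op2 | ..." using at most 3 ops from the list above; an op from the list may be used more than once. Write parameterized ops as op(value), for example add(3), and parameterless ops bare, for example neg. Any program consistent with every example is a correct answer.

abs | add(5)

Check, running the answer program on each example:
  -7 -> 7 -> 12
  8 -> 8 -> 13
  37 -> 37 -> 42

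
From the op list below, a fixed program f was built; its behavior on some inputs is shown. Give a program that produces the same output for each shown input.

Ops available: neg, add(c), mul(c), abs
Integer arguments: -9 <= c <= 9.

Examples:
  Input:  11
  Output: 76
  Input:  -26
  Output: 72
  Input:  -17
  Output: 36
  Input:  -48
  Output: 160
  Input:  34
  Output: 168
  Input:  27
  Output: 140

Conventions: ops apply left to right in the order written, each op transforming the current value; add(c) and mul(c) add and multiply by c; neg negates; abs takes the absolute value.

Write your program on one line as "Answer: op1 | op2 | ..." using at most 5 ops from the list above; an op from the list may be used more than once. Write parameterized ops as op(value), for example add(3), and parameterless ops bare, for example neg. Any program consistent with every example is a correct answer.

add(8) | mul(-4) | neg | abs

Check, running the answer program on each example:
  11 -> 19 -> -76 -> 76 -> 76
  -26 -> -18 -> 72 -> -72 -> 72
  -17 -> -9 -> 36 -> -36 -> 36
  -48 -> -40 -> 160 -> -160 -> 160
  34 -> 42 -> -168 -> 168 -> 168
  27 -> 35 -> -140 -> 140 -> 140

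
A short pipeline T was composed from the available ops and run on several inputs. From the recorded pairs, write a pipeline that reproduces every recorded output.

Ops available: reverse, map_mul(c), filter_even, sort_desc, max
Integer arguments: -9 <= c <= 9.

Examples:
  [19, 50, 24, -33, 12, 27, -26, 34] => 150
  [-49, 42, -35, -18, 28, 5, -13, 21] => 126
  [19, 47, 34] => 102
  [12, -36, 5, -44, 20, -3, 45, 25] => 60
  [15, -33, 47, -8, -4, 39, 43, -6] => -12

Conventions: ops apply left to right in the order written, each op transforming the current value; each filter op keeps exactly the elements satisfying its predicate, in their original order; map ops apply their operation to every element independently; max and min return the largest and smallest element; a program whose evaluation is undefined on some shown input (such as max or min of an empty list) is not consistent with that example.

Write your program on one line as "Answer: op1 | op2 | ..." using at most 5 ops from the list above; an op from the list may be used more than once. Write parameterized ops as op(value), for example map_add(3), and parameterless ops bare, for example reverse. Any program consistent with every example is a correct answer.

sort_desc | reverse | map_mul(3) | filter_even | max

Check, running the answer program on each example:
  [19, 50, 24, -33, 12, 27, -26, 34] -> [50, 34, 27, 24, 19, 12, -26, -33] -> [-33, -26, 12, 19, 24, 27, 34, 50] -> [-99, -78, 36, 57, 72, 81, 102, 150] -> [-78, 36, 72, 102, 150] -> 150
  [-49, 42, -35, -18, 28, 5, -13, 21] -> [42, 28, 21, 5, -13, -18, -35, -49] -> [-49, -35, -18, -13, 5, 21, 28, 42] -> [-147, -105, -54, -39, 15, 63, 84, 126] -> [-54, 84, 126] -> 126
  [19, 47, 34] -> [47, 34, 19] -> [19, 34, 47] -> [57, 102, 141] -> [102] -> 102
  [12, -36, 5, -44, 20, -3, 45, 25] -> [45, 25, 20, 12, 5, -3, -36, -44] -> [-44, -36, -3, 5, 12, 20, 25, 45] -> [-132, -108, -9, 15, 36, 60, 75, 135] -> [-132, -108, 36, 60] -> 60
  [15, -33, 47, -8, -4, 39, 43, -6] -> [47, 43, 39, 15, -4, -6, -8, -33] -> [-33, -8, -6, -4, 15, 39, 43, 47] -> [-99, -24, -18, -12, 45, 117, 129, 141] -> [-24, -18, -12] -> -12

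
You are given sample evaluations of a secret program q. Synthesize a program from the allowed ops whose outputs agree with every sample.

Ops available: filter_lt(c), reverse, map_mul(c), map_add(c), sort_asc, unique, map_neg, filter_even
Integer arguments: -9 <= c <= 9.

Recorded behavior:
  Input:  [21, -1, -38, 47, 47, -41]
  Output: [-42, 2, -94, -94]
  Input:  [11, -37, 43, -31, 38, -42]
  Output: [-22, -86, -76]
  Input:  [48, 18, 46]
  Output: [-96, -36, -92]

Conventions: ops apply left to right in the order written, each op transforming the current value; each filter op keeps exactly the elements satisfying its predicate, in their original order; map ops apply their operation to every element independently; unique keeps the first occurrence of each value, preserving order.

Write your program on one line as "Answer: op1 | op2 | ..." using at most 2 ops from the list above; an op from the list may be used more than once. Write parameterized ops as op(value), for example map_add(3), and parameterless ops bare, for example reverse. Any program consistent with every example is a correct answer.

map_mul(-2) | filter_lt(8)

Check, running the answer program on each example:
  [21, -1, -38, 47, 47, -41] -> [-42, 2, 76, -94, -94, 82] -> [-42, 2, -94, -94]
  [11, -37, 43, -31, 38, -42] -> [-22, 74, -86, 62, -76, 84] -> [-22, -86, -76]
  [48, 18, 46] -> [-96, -36, -92] -> [-96, -36, -92]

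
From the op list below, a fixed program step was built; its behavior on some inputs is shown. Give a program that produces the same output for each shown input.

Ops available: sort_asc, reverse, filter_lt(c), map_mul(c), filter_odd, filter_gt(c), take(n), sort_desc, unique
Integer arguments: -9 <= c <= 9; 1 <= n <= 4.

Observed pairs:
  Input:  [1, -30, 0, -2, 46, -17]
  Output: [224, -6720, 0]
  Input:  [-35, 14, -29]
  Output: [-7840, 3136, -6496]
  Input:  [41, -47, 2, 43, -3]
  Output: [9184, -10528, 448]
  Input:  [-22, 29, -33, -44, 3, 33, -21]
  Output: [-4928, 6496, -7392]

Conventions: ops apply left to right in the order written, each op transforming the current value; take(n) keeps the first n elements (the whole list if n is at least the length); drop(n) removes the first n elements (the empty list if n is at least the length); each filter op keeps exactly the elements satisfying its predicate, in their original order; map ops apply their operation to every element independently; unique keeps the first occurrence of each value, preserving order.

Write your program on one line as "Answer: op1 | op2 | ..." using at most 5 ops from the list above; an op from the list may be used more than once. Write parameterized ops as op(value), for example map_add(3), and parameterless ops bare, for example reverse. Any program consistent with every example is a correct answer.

map_mul(-8) | map_mul(-4) | map_mul(7) | take(3)

Check, running the answer program on each example:
  [1, -30, 0, -2, 46, -17] -> [-8, 240, 0, 16, -368, 136] -> [32, -960, 0, -64, 1472, -544] -> [224, -6720, 0, -448, 10304, -3808] -> [224, -6720, 0]
  [-35, 14, -29] -> [280, -112, 232] -> [-1120, 448, -928] -> [-7840, 3136, -6496] -> [-7840, 3136, -6496]
  [41, -47, 2, 43, -3] -> [-328, 376, -16, -344, 24] -> [1312, -1504, 64, 1376, -96] -> [9184, -10528, 448, 9632, -672] -> [9184, -10528, 448]
  [-22, 29, -33, -44, 3, 33, -21] -> [176, -232, 264, 352, -24, -264, 168] -> [-704, 928, -1056, -1408, 96, 1056, -672] -> [-4928, 6496, -7392, -9856, 672, 7392, -4704] -> [-4928, 6496, -7392]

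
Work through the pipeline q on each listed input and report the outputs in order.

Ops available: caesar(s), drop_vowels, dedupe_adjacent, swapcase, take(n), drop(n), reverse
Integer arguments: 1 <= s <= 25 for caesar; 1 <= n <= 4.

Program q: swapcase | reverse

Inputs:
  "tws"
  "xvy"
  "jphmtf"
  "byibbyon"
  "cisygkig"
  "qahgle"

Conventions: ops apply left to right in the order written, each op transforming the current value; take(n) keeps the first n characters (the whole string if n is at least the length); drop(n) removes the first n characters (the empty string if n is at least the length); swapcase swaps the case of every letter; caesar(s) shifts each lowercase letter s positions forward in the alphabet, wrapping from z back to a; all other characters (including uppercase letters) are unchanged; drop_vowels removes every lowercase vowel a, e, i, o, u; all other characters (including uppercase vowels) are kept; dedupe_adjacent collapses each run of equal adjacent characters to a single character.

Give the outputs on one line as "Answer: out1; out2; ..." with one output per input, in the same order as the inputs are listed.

Execution, op by op:
  "tws" -> "TWS" -> "SWT"
  "xvy" -> "XVY" -> "YVX"
  "jphmtf" -> "JPHMTF" -> "FTMHPJ"
  "byibbyon" -> "BYIBBYON" -> "NOYBBIYB"
  "cisygkig" -> "CISYGKIG" -> "GIKGYSIC"
  "qahgle" -> "QAHGLE" -> "ELGHAQ"

"SWT"; "YVX"; "FTMHPJ"; "NOYBBIYB"; "GIKGYSIC"; "ELGHAQ"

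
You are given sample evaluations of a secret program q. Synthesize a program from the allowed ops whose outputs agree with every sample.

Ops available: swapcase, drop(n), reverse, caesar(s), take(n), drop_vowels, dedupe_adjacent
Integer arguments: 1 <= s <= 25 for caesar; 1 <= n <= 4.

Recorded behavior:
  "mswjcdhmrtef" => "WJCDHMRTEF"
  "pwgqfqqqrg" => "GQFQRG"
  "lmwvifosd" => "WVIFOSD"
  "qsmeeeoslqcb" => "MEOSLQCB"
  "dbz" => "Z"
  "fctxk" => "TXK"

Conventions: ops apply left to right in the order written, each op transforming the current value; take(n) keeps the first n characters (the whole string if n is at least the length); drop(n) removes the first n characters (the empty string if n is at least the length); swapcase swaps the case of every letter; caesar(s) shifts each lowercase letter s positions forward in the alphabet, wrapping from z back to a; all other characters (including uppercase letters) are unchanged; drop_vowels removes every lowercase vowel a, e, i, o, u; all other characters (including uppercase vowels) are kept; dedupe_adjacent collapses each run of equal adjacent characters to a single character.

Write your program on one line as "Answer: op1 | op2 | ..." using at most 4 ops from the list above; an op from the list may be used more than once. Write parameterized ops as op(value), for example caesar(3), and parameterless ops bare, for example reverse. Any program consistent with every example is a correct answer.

swapcase | drop(2) | dedupe_adjacent

Check, running the answer program on each example:
  "mswjcdhmrtef" -> "MSWJCDHMRTEF" -> "WJCDHMRTEF" -> "WJCDHMRTEF"
  "pwgqfqqqrg" -> "PWGQFQQQRG" -> "GQFQQQRG" -> "GQFQRG"
  "lmwvifosd" -> "LMWVIFOSD" -> "WVIFOSD" -> "WVIFOSD"
  "qsmeeeoslqcb" -> "QSMEEEOSLQCB" -> "MEEEOSLQCB" -> "MEOSLQCB"
  "dbz" -> "DBZ" -> "Z" -> "Z"
  "fctxk" -> "FCTXK" -> "TXK" -> "TXK"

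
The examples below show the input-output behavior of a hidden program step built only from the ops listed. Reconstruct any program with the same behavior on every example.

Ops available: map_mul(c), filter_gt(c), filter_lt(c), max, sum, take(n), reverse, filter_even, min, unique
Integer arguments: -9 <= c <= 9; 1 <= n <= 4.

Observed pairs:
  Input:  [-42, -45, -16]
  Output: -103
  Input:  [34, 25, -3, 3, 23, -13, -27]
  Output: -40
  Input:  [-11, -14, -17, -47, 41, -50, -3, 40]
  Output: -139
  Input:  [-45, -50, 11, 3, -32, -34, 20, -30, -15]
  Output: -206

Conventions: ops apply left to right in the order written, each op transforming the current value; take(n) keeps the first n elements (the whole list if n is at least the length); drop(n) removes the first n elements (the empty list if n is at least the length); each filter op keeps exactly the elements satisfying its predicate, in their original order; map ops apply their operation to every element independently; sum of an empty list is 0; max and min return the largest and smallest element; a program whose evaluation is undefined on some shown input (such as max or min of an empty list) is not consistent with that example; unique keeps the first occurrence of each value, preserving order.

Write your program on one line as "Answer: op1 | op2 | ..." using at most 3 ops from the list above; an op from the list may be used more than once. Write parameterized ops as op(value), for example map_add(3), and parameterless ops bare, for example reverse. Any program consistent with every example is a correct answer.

reverse | filter_lt(-4) | sum

Check, running the answer program on each example:
  [-42, -45, -16] -> [-16, -45, -42] -> [-16, -45, -42] -> -103
  [34, 25, -3, 3, 23, -13, -27] -> [-27, -13, 23, 3, -3, 25, 34] -> [-27, -13] -> -40
  [-11, -14, -17, -47, 41, -50, -3, 40] -> [40, -3, -50, 41, -47, -17, -14, -11] -> [-50, -47, -17, -14, -11] -> -139
  [-45, -50, 11, 3, -32, -34, 20, -30, -15] -> [-15, -30, 20, -34, -32, 3, 11, -50, -45] -> [-15, -30, -34, -32, -50, -45] -> -206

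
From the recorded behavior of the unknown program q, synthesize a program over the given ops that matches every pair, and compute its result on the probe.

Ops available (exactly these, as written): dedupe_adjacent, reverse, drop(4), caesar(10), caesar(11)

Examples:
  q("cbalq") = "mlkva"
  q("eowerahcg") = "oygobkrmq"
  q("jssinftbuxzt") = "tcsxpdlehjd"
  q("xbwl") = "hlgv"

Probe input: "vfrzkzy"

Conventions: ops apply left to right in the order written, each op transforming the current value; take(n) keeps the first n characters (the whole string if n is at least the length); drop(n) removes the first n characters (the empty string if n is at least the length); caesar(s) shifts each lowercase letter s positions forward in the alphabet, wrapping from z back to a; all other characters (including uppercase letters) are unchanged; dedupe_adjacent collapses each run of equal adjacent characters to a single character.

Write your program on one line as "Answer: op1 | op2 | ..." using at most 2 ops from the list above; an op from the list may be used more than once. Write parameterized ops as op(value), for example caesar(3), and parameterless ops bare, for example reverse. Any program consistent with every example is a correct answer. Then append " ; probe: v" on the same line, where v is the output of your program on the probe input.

caesar(10) | dedupe_adjacent ; probe: "fpbjuji"

Check, running the answer program on each example:
  "cbalq" -> "mlkva" -> "mlkva"
  "eowerahcg" -> "oygobkrmq" -> "oygobkrmq"
  "jssinftbuxzt" -> "tccsxpdlehjd" -> "tcsxpdlehjd"
  "xbwl" -> "hlgv" -> "hlgv"
  probe: "vfrzkzy" -> "fpbjuji" -> "fpbjuji"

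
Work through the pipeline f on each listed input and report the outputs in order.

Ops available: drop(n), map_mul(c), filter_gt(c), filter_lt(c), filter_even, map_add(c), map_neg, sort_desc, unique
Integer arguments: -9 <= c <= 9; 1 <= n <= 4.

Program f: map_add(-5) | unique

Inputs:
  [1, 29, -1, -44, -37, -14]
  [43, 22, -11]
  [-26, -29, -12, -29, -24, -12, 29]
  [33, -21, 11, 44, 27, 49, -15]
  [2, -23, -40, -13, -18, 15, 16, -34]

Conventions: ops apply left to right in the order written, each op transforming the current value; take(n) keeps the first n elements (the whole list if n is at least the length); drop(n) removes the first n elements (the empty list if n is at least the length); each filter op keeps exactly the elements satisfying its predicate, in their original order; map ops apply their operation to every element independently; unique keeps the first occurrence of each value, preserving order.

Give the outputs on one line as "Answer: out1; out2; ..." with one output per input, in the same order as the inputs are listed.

[-4, 24, -6, -49, -42, -19]; [38, 17, -16]; [-31, -34, -17, -29, 24]; [28, -26, 6, 39, 22, 44, -20]; [-3, -28, -45, -18, -23, 10, 11, -39]

Execution, op by op:
  [1, 29, -1, -44, -37, -14] -> [-4, 24, -6, -49, -42, -19] -> [-4, 24, -6, -49, -42, -19]
  [43, 22, -11] -> [38, 17, -16] -> [38, 17, -16]
  [-26, -29, -12, -29, -24, -12, 29] -> [-31, -34, -17, -34, -29, -17, 24] -> [-31, -34, -17, -29, 24]
  [33, -21, 11, 44, 27, 49, -15] -> [28, -26, 6, 39, 22, 44, -20] -> [28, -26, 6, 39, 22, 44, -20]
  [2, -23, -40, -13, -18, 15, 16, -34] -> [-3, -28, -45, -18, -23, 10, 11, -39] -> [-3, -28, -45, -18, -23, 10, 11, -39]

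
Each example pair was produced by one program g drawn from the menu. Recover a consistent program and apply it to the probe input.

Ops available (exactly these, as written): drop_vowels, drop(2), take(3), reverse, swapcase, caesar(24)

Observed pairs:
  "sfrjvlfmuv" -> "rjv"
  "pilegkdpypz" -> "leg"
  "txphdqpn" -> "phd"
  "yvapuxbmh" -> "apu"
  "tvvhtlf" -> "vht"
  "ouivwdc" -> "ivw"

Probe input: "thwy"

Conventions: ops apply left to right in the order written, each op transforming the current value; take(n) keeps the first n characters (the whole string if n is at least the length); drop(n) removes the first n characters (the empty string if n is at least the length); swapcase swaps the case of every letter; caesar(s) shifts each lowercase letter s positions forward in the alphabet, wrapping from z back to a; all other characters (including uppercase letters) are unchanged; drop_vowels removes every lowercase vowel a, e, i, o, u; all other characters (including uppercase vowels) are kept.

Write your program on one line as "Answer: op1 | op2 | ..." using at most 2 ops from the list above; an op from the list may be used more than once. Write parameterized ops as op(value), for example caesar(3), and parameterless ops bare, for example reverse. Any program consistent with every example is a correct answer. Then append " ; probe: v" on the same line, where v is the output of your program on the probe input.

drop(2) | take(3) ; probe: "wy"

Check, running the answer program on each example:
  "sfrjvlfmuv" -> "rjvlfmuv" -> "rjv"
  "pilegkdpypz" -> "legkdpypz" -> "leg"
  "txphdqpn" -> "phdqpn" -> "phd"
  "yvapuxbmh" -> "apuxbmh" -> "apu"
  "tvvhtlf" -> "vhtlf" -> "vht"
  "ouivwdc" -> "ivwdc" -> "ivw"
  probe: "thwy" -> "wy" -> "wy"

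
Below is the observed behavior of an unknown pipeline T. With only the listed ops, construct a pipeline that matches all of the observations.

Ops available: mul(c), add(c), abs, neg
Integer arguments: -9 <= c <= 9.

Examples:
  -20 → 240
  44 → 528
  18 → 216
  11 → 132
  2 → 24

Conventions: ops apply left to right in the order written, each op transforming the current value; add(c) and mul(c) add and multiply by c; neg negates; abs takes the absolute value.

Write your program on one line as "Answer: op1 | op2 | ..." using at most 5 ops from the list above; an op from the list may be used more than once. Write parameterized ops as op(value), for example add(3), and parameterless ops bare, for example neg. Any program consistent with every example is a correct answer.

mul(4) | abs | neg | mul(3) | neg

Check, running the answer program on each example:
  -20 -> -80 -> 80 -> -80 -> -240 -> 240
  44 -> 176 -> 176 -> -176 -> -528 -> 528
  18 -> 72 -> 72 -> -72 -> -216 -> 216
  11 -> 44 -> 44 -> -44 -> -132 -> 132
  2 -> 8 -> 8 -> -8 -> -24 -> 24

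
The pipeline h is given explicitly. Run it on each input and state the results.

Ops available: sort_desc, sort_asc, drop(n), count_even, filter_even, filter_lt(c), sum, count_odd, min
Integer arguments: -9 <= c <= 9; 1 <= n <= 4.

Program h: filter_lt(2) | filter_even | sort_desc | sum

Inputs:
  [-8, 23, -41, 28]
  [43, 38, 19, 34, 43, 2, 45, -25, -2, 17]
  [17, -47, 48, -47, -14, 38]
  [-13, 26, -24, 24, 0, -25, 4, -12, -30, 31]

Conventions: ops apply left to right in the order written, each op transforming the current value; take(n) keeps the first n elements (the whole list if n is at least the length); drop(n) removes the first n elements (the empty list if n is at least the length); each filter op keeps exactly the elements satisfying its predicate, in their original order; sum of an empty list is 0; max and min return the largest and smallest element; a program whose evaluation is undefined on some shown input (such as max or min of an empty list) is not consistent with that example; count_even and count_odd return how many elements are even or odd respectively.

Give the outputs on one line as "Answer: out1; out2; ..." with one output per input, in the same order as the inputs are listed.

-8; -2; -14; -66

Execution, op by op:
  [-8, 23, -41, 28] -> [-8, -41] -> [-8] -> [-8] -> -8
  [43, 38, 19, 34, 43, 2, 45, -25, -2, 17] -> [-25, -2] -> [-2] -> [-2] -> -2
  [17, -47, 48, -47, -14, 38] -> [-47, -47, -14] -> [-14] -> [-14] -> -14
  [-13, 26, -24, 24, 0, -25, 4, -12, -30, 31] -> [-13, -24, 0, -25, -12, -30] -> [-24, 0, -12, -30] -> [0, -12, -24, -30] -> -66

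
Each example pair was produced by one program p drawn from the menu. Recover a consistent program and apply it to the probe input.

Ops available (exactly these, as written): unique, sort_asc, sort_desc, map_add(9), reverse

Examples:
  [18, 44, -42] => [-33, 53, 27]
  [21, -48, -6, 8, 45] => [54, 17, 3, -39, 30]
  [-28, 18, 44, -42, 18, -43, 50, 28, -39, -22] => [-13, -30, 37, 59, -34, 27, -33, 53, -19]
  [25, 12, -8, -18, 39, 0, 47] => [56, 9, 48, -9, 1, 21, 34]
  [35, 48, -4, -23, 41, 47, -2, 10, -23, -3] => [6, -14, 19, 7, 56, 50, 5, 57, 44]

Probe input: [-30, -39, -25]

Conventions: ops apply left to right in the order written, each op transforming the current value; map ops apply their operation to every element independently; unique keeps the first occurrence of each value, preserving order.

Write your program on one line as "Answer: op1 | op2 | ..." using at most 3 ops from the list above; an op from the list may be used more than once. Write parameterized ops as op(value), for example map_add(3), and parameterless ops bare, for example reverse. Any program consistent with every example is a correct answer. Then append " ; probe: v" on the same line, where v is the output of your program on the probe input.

map_add(9) | reverse | unique ; probe: [-16, -30, -21]

Check, running the answer program on each example:
  [18, 44, -42] -> [27, 53, -33] -> [-33, 53, 27] -> [-33, 53, 27]
  [21, -48, -6, 8, 45] -> [30, -39, 3, 17, 54] -> [54, 17, 3, -39, 30] -> [54, 17, 3, -39, 30]
  [-28, 18, 44, -42, 18, -43, 50, 28, -39, -22] -> [-19, 27, 53, -33, 27, -34, 59, 37, -30, -13] -> [-13, -30, 37, 59, -34, 27, -33, 53, 27, -19] -> [-13, -30, 37, 59, -34, 27, -33, 53, -19]
  [25, 12, -8, -18, 39, 0, 47] -> [34, 21, 1, -9, 48, 9, 56] -> [56, 9, 48, -9, 1, 21, 34] -> [56, 9, 48, -9, 1, 21, 34]
  [35, 48, -4, -23, 41, 47, -2, 10, -23, -3] -> [44, 57, 5, -14, 50, 56, 7, 19, -14, 6] -> [6, -14, 19, 7, 56, 50, -14, 5, 57, 44] -> [6, -14, 19, 7, 56, 50, 5, 57, 44]
  probe: [-30, -39, -25] -> [-21, -30, -16] -> [-16, -30, -21] -> [-16, -30, -21]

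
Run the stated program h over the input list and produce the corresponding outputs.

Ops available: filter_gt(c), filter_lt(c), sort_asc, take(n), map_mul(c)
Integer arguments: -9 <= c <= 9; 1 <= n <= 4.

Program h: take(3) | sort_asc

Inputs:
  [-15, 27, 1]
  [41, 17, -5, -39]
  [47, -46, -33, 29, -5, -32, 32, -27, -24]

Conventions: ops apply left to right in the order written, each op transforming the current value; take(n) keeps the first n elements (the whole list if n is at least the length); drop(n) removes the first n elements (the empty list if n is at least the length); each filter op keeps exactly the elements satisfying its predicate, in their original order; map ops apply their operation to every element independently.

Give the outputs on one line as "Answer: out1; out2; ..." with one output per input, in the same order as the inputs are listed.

Execution, op by op:
  [-15, 27, 1] -> [-15, 27, 1] -> [-15, 1, 27]
  [41, 17, -5, -39] -> [41, 17, -5] -> [-5, 17, 41]
  [47, -46, -33, 29, -5, -32, 32, -27, -24] -> [47, -46, -33] -> [-46, -33, 47]

[-15, 1, 27]; [-5, 17, 41]; [-46, -33, 47]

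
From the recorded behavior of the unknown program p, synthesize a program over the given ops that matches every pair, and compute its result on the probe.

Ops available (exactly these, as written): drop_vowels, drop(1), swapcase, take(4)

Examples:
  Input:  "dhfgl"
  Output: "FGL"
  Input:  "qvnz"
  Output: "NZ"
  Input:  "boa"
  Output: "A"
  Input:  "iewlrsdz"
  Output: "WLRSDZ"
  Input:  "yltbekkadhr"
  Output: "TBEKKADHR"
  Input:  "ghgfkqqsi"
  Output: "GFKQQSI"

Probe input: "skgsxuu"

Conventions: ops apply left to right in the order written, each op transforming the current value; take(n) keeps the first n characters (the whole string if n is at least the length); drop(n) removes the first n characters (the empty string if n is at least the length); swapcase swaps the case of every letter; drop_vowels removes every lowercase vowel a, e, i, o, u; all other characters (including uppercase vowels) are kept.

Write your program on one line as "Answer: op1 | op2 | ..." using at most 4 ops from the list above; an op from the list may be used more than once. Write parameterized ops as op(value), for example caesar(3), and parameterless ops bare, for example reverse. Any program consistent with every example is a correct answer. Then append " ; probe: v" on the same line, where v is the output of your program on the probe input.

drop(1) | drop(1) | swapcase ; probe: "GSXUU"

Check, running the answer program on each example:
  "dhfgl" -> "hfgl" -> "fgl" -> "FGL"
  "qvnz" -> "vnz" -> "nz" -> "NZ"
  "boa" -> "oa" -> "a" -> "A"
  "iewlrsdz" -> "ewlrsdz" -> "wlrsdz" -> "WLRSDZ"
  "yltbekkadhr" -> "ltbekkadhr" -> "tbekkadhr" -> "TBEKKADHR"
  "ghgfkqqsi" -> "hgfkqqsi" -> "gfkqqsi" -> "GFKQQSI"
  probe: "skgsxuu" -> "kgsxuu" -> "gsxuu" -> "GSXUU"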